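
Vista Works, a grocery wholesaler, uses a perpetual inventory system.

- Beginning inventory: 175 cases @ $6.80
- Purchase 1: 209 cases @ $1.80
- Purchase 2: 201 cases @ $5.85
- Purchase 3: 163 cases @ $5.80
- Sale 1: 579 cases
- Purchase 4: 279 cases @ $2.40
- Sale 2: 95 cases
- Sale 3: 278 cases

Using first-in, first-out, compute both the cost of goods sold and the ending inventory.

COGS = $4,177.05; ending inventory = $180.00

Sale 1 (579) [FIFO — oldest first]: 175 @ $6.80 + 209 @ $1.80 + 195 @ $5.85 = $2,706.95
Sale 2 (95) [FIFO — oldest first]: 6 @ $5.85 + 89 @ $5.80 = $551.30
Sale 3 (278) [FIFO — oldest first]: 74 @ $5.80 + 204 @ $2.40 = $918.80
Total COGS = $2,706.95 + $551.30 + $918.80 = $4,177.05
Ending inventory: 75 @ $2.40 = $180.00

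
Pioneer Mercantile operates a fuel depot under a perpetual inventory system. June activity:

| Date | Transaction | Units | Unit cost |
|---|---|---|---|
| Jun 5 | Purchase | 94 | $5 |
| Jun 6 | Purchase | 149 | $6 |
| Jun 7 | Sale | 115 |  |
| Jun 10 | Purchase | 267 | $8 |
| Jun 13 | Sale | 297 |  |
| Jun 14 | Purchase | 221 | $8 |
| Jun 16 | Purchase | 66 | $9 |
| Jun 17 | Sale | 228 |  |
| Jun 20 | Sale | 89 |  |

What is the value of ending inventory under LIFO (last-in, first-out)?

Ending inventory = $340

Jun 7, 115 sold [LIFO — newest first]: 115 @ $6 = $690
Jun 13, 297 sold [LIFO — newest first]: 267 @ $8 + 30 @ $6 = $2,316
Jun 17, 228 sold [LIFO — newest first]: 66 @ $9 + 162 @ $8 = $1,890
Jun 20, 89 sold [LIFO — newest first]: 59 @ $8 + 4 @ $6 + 26 @ $5 = $626
Total COGS = $690 + $2,316 + $1,890 + $626 = $5,522
Ending inventory: 68 @ $5 = $340
Check: goods available $5,862 = COGS $5,522 + ending $340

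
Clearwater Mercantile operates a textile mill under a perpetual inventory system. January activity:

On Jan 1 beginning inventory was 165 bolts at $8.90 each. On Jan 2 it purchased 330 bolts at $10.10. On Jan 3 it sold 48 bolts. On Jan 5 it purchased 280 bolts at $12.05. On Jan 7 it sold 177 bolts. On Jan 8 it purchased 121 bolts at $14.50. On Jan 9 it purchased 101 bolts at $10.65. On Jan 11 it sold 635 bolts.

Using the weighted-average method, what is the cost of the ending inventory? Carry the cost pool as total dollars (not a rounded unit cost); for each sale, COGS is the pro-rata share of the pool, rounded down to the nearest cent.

Ending inventory = $1,537.34

After Jan 1: 165 on hand, pool $1,468.50 (≈ $8.9000 each)
After Jan 2: 495 on hand, pool $4,801.50 (≈ $9.7000 each)
Jan 3, sell 48: 48/495 × $4,801.50 → $465.60
After Jan 5: 727 on hand, pool $7,709.90 (≈ $10.6051 each)
Jan 7, sell 177: 177/727 × $7,709.90 → $1,877.10
After Jan 8: 671 on hand, pool $7,587.30 (≈ $11.3075 each)
After Jan 9: 772 on hand, pool $8,662.95 (≈ $11.2214 each)
Jan 11, sell 635: 635/772 × $8,662.95 → $7,125.61
Total COGS = $465.60 + $1,877.10 + $7,125.61 = $9,468.31
Ending inventory (cost pool remaining) = $1,537.34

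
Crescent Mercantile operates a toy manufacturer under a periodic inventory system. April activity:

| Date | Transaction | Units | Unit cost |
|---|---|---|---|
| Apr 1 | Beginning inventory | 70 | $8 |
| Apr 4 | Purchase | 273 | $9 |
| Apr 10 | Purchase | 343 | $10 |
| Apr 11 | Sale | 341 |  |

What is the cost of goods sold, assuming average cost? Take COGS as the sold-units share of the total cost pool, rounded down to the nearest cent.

COGS = $3,204.70

Apr 11, sell 341: 341/686 × $6,447.00 → $3,204.70
Ending inventory (cost pool remaining) = $3,242.30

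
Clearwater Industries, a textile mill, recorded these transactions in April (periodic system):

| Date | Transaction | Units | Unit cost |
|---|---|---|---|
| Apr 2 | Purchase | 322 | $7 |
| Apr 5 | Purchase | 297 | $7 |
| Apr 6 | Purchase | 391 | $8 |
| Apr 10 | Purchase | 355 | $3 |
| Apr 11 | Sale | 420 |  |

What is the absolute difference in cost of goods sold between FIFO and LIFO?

FIFO COGS: 322 @ $7 + 98 @ $7 = $2,940
LIFO COGS: 355 @ $3 + 65 @ $8 = $1,585
Difference = |$2,940 − $1,585| = $1,355

$1,355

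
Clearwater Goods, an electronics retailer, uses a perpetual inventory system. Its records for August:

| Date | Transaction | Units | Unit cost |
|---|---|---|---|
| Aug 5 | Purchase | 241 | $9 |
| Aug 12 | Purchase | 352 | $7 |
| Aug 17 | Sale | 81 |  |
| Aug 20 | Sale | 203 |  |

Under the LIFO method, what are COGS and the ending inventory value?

Aug 17, 81 sold [LIFO — newest first]: 81 @ $7 = $567
Aug 20, 203 sold [LIFO — newest first]: 203 @ $7 = $1,421
Total COGS = $567 + $1,421 = $1,988
Ending inventory: 241 @ $9 + 68 @ $7 = $2,645
Check: goods available $4,633 = COGS $1,988 + ending $2,645

COGS = $1,988; ending inventory = $2,645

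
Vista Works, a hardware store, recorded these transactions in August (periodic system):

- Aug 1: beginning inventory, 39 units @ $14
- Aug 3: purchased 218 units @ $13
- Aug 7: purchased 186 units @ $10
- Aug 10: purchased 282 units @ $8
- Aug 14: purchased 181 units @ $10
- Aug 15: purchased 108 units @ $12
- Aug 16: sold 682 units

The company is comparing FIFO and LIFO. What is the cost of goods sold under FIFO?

COGS = $7,152

FIFO COGS: 39 @ $14 + 218 @ $13 + 186 @ $10 + 239 @ $8 = $7,152
LIFO COGS: 108 @ $12 + 181 @ $10 + 282 @ $8 + 111 @ $10 = $6,472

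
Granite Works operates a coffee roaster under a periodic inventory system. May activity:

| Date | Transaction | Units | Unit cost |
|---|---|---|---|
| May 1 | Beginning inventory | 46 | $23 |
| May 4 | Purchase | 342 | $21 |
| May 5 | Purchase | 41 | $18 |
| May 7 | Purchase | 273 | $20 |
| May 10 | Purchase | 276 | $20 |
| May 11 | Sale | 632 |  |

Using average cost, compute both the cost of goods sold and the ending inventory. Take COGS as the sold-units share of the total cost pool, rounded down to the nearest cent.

May 11, sell 632: 632/978 × $19,958.00 → $12,897.19
Ending inventory (cost pool remaining) = $7,060.81

COGS = $12,897.19; ending inventory = $7,060.81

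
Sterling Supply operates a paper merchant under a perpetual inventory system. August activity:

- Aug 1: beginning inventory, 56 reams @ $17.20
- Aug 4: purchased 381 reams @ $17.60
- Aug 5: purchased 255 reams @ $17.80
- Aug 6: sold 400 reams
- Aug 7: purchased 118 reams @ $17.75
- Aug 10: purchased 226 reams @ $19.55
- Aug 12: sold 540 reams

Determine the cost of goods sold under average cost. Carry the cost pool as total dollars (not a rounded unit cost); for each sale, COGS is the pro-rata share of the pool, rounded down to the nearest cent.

After Aug 1: 56 on hand, pool $963.20 (≈ $17.2000 each)
After Aug 4: 437 on hand, pool $7,668.80 (≈ $17.5487 each)
After Aug 5: 692 on hand, pool $12,207.80 (≈ $17.6413 each)
Aug 6, sell 400: 400/692 × $12,207.80 → $7,056.53
After Aug 7: 410 on hand, pool $7,245.77 (≈ $17.6726 each)
After Aug 10: 636 on hand, pool $11,664.07 (≈ $18.3397 each)
Aug 12, sell 540: 540/636 × $11,664.07 → $9,903.45
Total COGS = $7,056.53 + $9,903.45 = $16,959.98
Ending inventory (cost pool remaining) = $1,760.62

COGS = $16,959.98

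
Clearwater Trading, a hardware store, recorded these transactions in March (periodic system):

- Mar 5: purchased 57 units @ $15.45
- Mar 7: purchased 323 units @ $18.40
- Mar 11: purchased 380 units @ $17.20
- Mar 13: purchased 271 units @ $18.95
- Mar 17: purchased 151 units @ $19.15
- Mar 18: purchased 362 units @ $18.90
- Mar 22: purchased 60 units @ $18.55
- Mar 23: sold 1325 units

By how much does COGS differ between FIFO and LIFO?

FIFO COGS: 57 @ $15.45 + 323 @ $18.40 + 380 @ $17.20 + 271 @ $18.95 + 151 @ $19.15 + 143 @ $18.90 = $24,089.65
LIFO COGS: 60 @ $18.55 + 362 @ $18.90 + 151 @ $19.15 + 271 @ $18.95 + 380 @ $17.20 + 101 @ $18.40 = $24,376.30
Difference = |$24,089.65 − $24,376.30| = $286.65

$286.65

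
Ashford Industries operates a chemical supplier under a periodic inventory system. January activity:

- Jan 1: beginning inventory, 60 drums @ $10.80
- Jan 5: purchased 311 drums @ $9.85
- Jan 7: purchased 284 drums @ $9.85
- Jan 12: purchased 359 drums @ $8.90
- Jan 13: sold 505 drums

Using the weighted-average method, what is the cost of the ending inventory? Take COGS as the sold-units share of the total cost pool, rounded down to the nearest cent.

Ending inventory = $4,871.07

Jan 13, sell 505: 505/1014 × $9,703.85 → $4,832.78
Ending inventory (cost pool remaining) = $4,871.07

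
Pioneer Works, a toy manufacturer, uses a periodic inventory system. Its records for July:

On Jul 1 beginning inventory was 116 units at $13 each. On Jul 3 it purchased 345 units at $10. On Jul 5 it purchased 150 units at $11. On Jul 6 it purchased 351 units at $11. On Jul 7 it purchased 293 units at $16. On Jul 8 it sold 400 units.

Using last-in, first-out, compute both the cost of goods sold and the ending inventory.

Jul 8, 400 sold [LIFO — newest first]: 293 @ $16 + 107 @ $11 = $5,865
Ending inventory: 116 @ $13 + 345 @ $10 + 150 @ $11 + 244 @ $11 = $9,292
Check: goods available $15,157 = COGS $5,865 + ending $9,292

COGS = $5,865; ending inventory = $9,292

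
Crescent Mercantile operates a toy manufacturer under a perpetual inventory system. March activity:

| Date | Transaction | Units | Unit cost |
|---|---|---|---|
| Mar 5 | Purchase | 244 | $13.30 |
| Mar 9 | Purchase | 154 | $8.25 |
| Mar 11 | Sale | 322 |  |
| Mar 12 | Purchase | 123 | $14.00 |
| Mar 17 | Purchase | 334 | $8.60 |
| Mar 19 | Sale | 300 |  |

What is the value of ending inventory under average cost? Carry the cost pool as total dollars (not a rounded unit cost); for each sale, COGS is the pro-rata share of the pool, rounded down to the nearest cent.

After Mar 5: 244 on hand, pool $3,245.20 (≈ $13.3000 each)
After Mar 9: 398 on hand, pool $4,515.70 (≈ $11.3460 each)
Mar 11, sell 322: 322/398 × $4,515.70 → $3,653.40
After Mar 12: 199 on hand, pool $2,584.30 (≈ $12.9864 each)
After Mar 17: 533 on hand, pool $5,456.70 (≈ $10.2377 each)
Mar 19, sell 300: 300/533 × $5,456.70 → $3,071.31
Total COGS = $3,653.40 + $3,071.31 = $6,724.71
Ending inventory (cost pool remaining) = $2,385.39

Ending inventory = $2,385.39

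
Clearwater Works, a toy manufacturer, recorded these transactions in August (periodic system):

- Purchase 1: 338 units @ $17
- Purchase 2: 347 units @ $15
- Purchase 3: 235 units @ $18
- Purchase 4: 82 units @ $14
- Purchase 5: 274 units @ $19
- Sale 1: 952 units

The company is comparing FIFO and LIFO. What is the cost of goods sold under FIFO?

COGS = $15,629

FIFO COGS: 338 @ $17 + 347 @ $15 + 235 @ $18 + 32 @ $14 = $15,629
LIFO COGS: 274 @ $19 + 82 @ $14 + 235 @ $18 + 347 @ $15 + 14 @ $17 = $16,027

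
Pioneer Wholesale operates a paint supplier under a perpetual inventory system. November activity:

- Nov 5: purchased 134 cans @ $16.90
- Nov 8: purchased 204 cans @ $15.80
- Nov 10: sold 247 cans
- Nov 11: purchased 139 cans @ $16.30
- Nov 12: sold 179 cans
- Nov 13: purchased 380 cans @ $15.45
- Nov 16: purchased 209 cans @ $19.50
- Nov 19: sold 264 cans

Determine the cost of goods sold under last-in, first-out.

COGS = $11,816.85

Nov 10, 247 sold [LIFO — newest first]: 204 @ $15.80 + 43 @ $16.90 = $3,949.90
Nov 12, 179 sold [LIFO — newest first]: 139 @ $16.30 + 40 @ $16.90 = $2,941.70
Nov 19, 264 sold [LIFO — newest first]: 209 @ $19.50 + 55 @ $15.45 = $4,925.25
Total COGS = $3,949.90 + $2,941.70 + $4,925.25 = $11,816.85
Ending inventory: 51 @ $16.90 + 325 @ $15.45 = $5,883.15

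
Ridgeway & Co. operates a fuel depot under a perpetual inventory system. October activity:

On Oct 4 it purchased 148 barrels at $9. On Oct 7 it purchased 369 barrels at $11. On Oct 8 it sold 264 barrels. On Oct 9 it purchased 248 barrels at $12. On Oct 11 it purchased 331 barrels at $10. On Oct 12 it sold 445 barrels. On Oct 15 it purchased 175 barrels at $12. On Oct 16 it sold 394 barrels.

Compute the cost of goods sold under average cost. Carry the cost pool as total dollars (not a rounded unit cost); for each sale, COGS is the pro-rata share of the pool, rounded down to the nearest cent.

COGS = $11,908.36

After Oct 4: 148 on hand, pool $1,332.00 (≈ $9.0000 each)
After Oct 7: 517 on hand, pool $5,391.00 (≈ $10.4275 each)
Oct 8, sell 264: 264/517 × $5,391.00 → $2,752.85
After Oct 9: 501 on hand, pool $5,614.15 (≈ $11.2059 each)
After Oct 11: 832 on hand, pool $8,924.15 (≈ $10.7261 each)
Oct 12, sell 445: 445/832 × $8,924.15 → $4,773.13
After Oct 15: 562 on hand, pool $6,251.02 (≈ $11.1228 each)
Oct 16, sell 394: 394/562 × $6,251.02 → $4,382.38
Total COGS = $2,752.85 + $4,773.13 + $4,382.38 = $11,908.36
Ending inventory (cost pool remaining) = $1,868.64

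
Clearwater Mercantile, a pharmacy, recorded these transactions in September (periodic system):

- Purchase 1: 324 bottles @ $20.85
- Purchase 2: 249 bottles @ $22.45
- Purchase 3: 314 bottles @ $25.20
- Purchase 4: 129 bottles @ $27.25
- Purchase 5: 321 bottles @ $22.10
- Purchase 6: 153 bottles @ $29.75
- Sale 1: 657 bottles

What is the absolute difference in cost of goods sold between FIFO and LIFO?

FIFO COGS: 324 @ $20.85 + 249 @ $22.45 + 84 @ $25.20 = $14,462.25
LIFO COGS: 153 @ $29.75 + 321 @ $22.10 + 129 @ $27.25 + 54 @ $25.20 = $16,521.90
Difference = |$14,462.25 − $16,521.90| = $2,059.65

$2,059.65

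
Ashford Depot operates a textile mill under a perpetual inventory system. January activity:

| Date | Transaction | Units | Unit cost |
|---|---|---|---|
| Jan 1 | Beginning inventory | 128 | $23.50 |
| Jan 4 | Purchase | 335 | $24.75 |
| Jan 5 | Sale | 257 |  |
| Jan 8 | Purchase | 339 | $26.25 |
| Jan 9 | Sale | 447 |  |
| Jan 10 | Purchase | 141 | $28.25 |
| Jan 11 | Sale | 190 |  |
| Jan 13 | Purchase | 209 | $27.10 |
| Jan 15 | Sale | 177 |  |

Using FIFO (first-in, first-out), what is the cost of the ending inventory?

Ending inventory = $2,195.10

Jan 5, 257 sold [FIFO — oldest first]: 128 @ $23.50 + 129 @ $24.75 = $6,200.75
Jan 9, 447 sold [FIFO — oldest first]: 206 @ $24.75 + 241 @ $26.25 = $11,424.75
Jan 11, 190 sold [FIFO — oldest first]: 98 @ $26.25 + 92 @ $28.25 = $5,171.50
Jan 15, 177 sold [FIFO — oldest first]: 49 @ $28.25 + 128 @ $27.10 = $4,853.05
Total COGS = $6,200.75 + $11,424.75 + $5,171.50 + $4,853.05 = $27,650.05
Ending inventory: 81 @ $27.10 = $2,195.10
Check: goods available $29,845.15 = COGS $27,650.05 + ending $2,195.10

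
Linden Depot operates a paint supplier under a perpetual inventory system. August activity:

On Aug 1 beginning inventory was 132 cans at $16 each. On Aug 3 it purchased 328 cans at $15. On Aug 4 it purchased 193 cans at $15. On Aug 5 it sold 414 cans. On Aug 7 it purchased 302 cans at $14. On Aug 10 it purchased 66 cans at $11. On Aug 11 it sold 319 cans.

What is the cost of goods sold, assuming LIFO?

Aug 5, 414 sold [LIFO — newest first]: 193 @ $15 + 221 @ $15 = $6,210
Aug 11, 319 sold [LIFO — newest first]: 66 @ $11 + 253 @ $14 = $4,268
Total COGS = $6,210 + $4,268 = $10,478
Ending inventory: 132 @ $16 + 107 @ $15 + 49 @ $14 = $4,403
Check: goods available $14,881 = COGS $10,478 + ending $4,403

COGS = $10,478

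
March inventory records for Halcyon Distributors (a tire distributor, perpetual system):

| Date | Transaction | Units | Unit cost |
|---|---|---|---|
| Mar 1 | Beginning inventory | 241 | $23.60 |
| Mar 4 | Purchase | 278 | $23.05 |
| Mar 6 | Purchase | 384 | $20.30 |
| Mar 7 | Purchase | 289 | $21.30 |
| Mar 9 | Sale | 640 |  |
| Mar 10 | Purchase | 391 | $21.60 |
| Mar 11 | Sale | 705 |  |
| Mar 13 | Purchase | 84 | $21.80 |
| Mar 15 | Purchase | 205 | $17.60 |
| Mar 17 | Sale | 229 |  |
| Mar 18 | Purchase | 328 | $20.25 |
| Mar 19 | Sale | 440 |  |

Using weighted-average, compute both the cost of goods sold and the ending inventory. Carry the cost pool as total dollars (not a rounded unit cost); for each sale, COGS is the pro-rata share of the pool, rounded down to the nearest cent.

After Mar 1: 241 on hand, pool $5,687.60 (≈ $23.6000 each)
After Mar 4: 519 on hand, pool $12,095.50 (≈ $23.3054 each)
After Mar 6: 903 on hand, pool $19,890.70 (≈ $22.0274 each)
After Mar 7: 1192 on hand, pool $26,046.40 (≈ $21.8510 each)
Mar 9, sell 640: 640/1192 × $26,046.40 → $13,984.64
After Mar 10: 943 on hand, pool $20,507.36 (≈ $21.7469 each)
Mar 11, sell 705: 705/943 × $20,507.36 → $15,331.58
After Mar 13: 322 on hand, pool $7,006.98 (≈ $21.7608 each)
After Mar 15: 527 on hand, pool $10,614.98 (≈ $20.1423 each)
Mar 17, sell 229: 229/527 × $10,614.98 → $4,612.58
After Mar 18: 626 on hand, pool $12,644.40 (≈ $20.1987 each)
Mar 19, sell 440: 440/626 × $12,644.40 → $8,887.43
Total COGS = $13,984.64 + $15,331.58 + $4,612.58 + $8,887.43 = $42,816.23
Ending inventory (cost pool remaining) = $3,756.97

COGS = $42,816.23; ending inventory = $3,756.97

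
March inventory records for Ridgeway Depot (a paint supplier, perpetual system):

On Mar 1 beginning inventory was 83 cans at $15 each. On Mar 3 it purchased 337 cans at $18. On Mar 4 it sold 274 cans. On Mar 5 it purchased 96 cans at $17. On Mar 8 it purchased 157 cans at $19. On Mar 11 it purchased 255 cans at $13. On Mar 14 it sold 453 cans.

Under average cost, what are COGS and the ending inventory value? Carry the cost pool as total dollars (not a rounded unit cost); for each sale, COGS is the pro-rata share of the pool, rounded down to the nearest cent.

COGS = $12,022.71; ending inventory = $3,218.29

After Mar 1: 83 on hand, pool $1,245.00 (≈ $15.0000 each)
After Mar 3: 420 on hand, pool $7,311.00 (≈ $17.4071 each)
Mar 4, sell 274: 274/420 × $7,311.00 → $4,769.55
After Mar 5: 242 on hand, pool $4,173.45 (≈ $17.2457 each)
After Mar 8: 399 on hand, pool $7,156.45 (≈ $17.9360 each)
After Mar 11: 654 on hand, pool $10,471.45 (≈ $16.0114 each)
Mar 14, sell 453: 453/654 × $10,471.45 → $7,253.16
Total COGS = $4,769.55 + $7,253.16 = $12,022.71
Ending inventory (cost pool remaining) = $3,218.29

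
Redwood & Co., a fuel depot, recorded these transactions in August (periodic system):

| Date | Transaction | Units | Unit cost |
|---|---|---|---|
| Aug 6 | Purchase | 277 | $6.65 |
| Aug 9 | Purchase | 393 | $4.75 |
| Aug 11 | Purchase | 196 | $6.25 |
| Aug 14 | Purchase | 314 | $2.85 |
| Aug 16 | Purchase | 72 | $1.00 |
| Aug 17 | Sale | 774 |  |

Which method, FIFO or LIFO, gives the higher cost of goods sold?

FIFO

FIFO COGS: 277 @ $6.65 + 393 @ $4.75 + 104 @ $6.25 = $4,358.80
LIFO COGS: 72 @ $1.00 + 314 @ $2.85 + 196 @ $6.25 + 192 @ $4.75 = $3,103.90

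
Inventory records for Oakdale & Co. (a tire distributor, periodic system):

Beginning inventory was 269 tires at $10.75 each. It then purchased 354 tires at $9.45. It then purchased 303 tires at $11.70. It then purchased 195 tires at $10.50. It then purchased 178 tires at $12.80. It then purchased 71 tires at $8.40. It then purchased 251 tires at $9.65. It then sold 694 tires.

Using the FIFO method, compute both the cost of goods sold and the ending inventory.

COGS = $7,067.75; ending inventory = $10,058.85

Sale 1 (694) [FIFO — oldest first]: 269 @ $10.75 + 354 @ $9.45 + 71 @ $11.70 = $7,067.75
Ending inventory: 232 @ $11.70 + 195 @ $10.50 + 178 @ $12.80 + 71 @ $8.40 + 251 @ $9.65 = $10,058.85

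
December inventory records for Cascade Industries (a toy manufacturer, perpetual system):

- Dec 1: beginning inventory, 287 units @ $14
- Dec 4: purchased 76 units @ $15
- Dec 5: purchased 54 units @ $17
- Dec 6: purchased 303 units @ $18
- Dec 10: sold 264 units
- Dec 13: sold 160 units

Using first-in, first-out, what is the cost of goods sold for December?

Dec 10, 264 sold [FIFO — oldest first]: 264 @ $14 = $3,696
Dec 13, 160 sold [FIFO — oldest first]: 23 @ $14 + 76 @ $15 + 54 @ $17 + 7 @ $18 = $2,506
Total COGS = $3,696 + $2,506 = $6,202
Ending inventory: 296 @ $18 = $5,328

COGS = $6,202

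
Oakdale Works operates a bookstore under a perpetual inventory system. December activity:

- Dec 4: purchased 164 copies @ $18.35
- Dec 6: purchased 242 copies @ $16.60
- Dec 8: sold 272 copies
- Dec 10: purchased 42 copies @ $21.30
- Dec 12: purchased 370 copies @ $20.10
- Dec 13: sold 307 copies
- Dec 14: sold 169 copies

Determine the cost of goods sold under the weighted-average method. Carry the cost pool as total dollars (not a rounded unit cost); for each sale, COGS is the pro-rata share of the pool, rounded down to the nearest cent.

COGS = $13,992.71

After Dec 4: 164 on hand, pool $3,009.40 (≈ $18.3500 each)
After Dec 6: 406 on hand, pool $7,026.60 (≈ $17.3069 each)
Dec 8, sell 272: 272/406 × $7,026.60 → $4,707.47
After Dec 10: 176 on hand, pool $3,213.73 (≈ $18.2598 each)
After Dec 12: 546 on hand, pool $10,650.73 (≈ $19.5068 each)
Dec 13, sell 307: 307/546 × $10,650.73 → $5,988.59
Dec 14, sell 169: 169/239 × $4,662.14 → $3,296.65
Total COGS = $4,707.47 + $5,988.59 + $3,296.65 = $13,992.71
Ending inventory (cost pool remaining) = $1,365.49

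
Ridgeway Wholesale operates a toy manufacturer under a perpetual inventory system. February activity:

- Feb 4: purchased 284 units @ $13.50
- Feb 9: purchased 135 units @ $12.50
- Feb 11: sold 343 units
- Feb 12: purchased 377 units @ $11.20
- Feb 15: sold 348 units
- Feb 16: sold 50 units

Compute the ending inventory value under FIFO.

Feb 11, 343 sold [FIFO — oldest first]: 284 @ $13.50 + 59 @ $12.50 = $4,571.50
Feb 15, 348 sold [FIFO — oldest first]: 76 @ $12.50 + 272 @ $11.20 = $3,996.40
Feb 16, 50 sold [FIFO — oldest first]: 50 @ $11.20 = $560.00
Total COGS = $4,571.50 + $3,996.40 + $560.00 = $9,127.90
Ending inventory: 55 @ $11.20 = $616.00
Check: goods available $9,743.90 = COGS $9,127.90 + ending $616.00

Ending inventory = $616.00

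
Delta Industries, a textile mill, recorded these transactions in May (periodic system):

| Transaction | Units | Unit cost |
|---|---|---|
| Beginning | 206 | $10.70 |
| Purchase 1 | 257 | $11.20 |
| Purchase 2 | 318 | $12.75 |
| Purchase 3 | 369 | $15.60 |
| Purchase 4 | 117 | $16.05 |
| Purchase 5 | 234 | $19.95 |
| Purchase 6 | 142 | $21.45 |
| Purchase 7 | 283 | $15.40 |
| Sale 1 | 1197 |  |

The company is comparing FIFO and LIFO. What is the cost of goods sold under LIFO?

COGS = $20,369.65

FIFO COGS: 206 @ $10.70 + 257 @ $11.20 + 318 @ $12.75 + 369 @ $15.60 + 47 @ $16.05 = $15,647.85
LIFO COGS: 283 @ $15.40 + 142 @ $21.45 + 234 @ $19.95 + 117 @ $16.05 + 369 @ $15.60 + 52 @ $12.75 = $20,369.65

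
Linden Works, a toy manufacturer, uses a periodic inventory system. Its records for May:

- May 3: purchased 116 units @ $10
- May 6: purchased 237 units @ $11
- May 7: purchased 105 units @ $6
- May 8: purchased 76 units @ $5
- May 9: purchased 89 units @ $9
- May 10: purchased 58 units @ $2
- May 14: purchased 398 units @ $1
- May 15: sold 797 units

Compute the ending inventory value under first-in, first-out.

Ending inventory = $282

May 15, 797 sold [FIFO — oldest first]: 116 @ $10 + 237 @ $11 + 105 @ $6 + 76 @ $5 + 89 @ $9 + 58 @ $2 + 116 @ $1 = $5,810
Ending inventory: 282 @ $1 = $282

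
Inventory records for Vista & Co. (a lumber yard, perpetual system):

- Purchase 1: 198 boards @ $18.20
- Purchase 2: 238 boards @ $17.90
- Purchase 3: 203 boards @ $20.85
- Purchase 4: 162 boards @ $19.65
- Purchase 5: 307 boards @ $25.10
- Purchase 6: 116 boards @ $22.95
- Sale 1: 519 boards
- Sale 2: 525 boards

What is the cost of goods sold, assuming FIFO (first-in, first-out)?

COGS = $21,378.95

Sale 1 (519) [FIFO — oldest first]: 198 @ $18.20 + 238 @ $17.90 + 83 @ $20.85 = $9,594.35
Sale 2 (525) [FIFO — oldest first]: 120 @ $20.85 + 162 @ $19.65 + 243 @ $25.10 = $11,784.60
Total COGS = $9,594.35 + $11,784.60 = $21,378.95
Ending inventory: 64 @ $25.10 + 116 @ $22.95 = $4,268.60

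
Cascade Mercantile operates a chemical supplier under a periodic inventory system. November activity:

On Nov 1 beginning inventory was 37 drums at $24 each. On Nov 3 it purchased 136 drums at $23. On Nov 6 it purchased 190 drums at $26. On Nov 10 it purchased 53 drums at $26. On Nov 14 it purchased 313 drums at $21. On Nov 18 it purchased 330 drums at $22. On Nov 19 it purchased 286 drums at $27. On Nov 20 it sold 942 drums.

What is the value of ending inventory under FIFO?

Ending inventory = $10,296

Nov 20, 942 sold [FIFO — oldest first]: 37 @ $24 + 136 @ $23 + 190 @ $26 + 53 @ $26 + 313 @ $21 + 213 @ $22 = $21,593
Ending inventory: 117 @ $22 + 286 @ $27 = $10,296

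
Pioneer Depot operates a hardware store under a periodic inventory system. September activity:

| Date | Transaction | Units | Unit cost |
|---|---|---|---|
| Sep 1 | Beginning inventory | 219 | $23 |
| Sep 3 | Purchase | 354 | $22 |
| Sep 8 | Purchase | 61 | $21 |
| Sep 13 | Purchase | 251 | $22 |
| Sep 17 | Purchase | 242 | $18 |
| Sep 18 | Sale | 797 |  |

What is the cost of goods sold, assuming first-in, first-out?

COGS = $17,692

Sep 18, 797 sold [FIFO — oldest first]: 219 @ $23 + 354 @ $22 + 61 @ $21 + 163 @ $22 = $17,692
Ending inventory: 88 @ $22 + 242 @ $18 = $6,292
Check: goods available $23,984 = COGS $17,692 + ending $6,292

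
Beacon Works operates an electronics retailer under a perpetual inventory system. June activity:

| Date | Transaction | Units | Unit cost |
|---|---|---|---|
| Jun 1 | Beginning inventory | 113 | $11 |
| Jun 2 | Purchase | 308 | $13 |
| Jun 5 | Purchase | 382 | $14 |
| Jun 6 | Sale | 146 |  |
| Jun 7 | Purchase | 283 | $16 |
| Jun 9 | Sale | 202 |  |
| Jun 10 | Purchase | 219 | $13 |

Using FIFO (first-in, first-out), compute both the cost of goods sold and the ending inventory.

Jun 6, 146 sold [FIFO — oldest first]: 113 @ $11 + 33 @ $13 = $1,672
Jun 9, 202 sold [FIFO — oldest first]: 202 @ $13 = $2,626
Total COGS = $1,672 + $2,626 = $4,298
Ending inventory: 73 @ $13 + 382 @ $14 + 283 @ $16 + 219 @ $13 = $13,672

COGS = $4,298; ending inventory = $13,672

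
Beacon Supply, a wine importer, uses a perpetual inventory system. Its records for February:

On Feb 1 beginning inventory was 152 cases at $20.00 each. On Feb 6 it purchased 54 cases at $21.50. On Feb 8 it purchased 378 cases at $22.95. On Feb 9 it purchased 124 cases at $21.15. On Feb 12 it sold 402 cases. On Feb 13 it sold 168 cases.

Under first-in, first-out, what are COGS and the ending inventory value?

Feb 12, 402 sold [FIFO — oldest first]: 152 @ $20.00 + 54 @ $21.50 + 196 @ $22.95 = $8,699.20
Feb 13, 168 sold [FIFO — oldest first]: 168 @ $22.95 = $3,855.60
Total COGS = $8,699.20 + $3,855.60 = $12,554.80
Ending inventory: 14 @ $22.95 + 124 @ $21.15 = $2,943.90
Check: goods available $15,498.70 = COGS $12,554.80 + ending $2,943.90

COGS = $12,554.80; ending inventory = $2,943.90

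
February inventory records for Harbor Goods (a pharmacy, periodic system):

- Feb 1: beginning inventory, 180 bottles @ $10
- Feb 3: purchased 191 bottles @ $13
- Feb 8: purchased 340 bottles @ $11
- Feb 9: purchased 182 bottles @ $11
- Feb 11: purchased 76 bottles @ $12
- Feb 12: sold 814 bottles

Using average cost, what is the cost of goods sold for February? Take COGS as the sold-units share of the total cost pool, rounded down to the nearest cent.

COGS = $9,187.53

Feb 12, sell 814: 814/969 × $10,937.00 → $9,187.53
Ending inventory (cost pool remaining) = $1,749.47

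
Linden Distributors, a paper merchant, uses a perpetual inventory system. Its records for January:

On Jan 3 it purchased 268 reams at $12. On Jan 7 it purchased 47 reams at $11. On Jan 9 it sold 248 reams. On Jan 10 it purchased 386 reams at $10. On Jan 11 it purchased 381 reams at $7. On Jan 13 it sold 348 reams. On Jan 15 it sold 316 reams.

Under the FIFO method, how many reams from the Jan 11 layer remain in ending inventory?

Jan 9, 248 sold [FIFO — oldest first]: 248 @ $12 = $2,976
Jan 13, 348 sold [FIFO — oldest first]: 20 @ $12 + 47 @ $11 + 281 @ $10 = $3,567
Jan 15, 316 sold [FIFO — oldest first]: 105 @ $10 + 211 @ $7 = $2,527
Total COGS = $2,976 + $3,567 + $2,527 = $9,070
Ending inventory: 170 @ $7 = $1,190
Check: goods available $10,260 = COGS $9,070 + ending $1,190

170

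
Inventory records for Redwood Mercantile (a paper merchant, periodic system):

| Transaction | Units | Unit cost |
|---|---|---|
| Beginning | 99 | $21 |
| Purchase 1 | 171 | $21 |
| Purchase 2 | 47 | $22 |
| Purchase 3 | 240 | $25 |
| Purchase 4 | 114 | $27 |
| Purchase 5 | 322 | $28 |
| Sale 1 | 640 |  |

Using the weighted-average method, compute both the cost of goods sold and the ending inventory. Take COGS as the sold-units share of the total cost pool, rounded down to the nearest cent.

Sale 1, sell 640: 640/993 × $24,798.00 → $15,982.59
Ending inventory (cost pool remaining) = $8,815.41
Check: goods available $24,798.00 = COGS $15,982.59 + ending $8,815.41

COGS = $15,982.59; ending inventory = $8,815.41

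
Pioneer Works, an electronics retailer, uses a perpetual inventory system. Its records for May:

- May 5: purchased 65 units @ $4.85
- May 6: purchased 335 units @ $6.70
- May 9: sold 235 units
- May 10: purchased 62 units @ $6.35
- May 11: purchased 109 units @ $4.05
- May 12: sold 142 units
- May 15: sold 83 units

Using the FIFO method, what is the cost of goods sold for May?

May 9, 235 sold [FIFO — oldest first]: 65 @ $4.85 + 170 @ $6.70 = $1,454.25
May 12, 142 sold [FIFO — oldest first]: 142 @ $6.70 = $951.40
May 15, 83 sold [FIFO — oldest first]: 23 @ $6.70 + 60 @ $6.35 = $535.10
Total COGS = $1,454.25 + $951.40 + $535.10 = $2,940.75
Ending inventory: 2 @ $6.35 + 109 @ $4.05 = $454.15

COGS = $2,940.75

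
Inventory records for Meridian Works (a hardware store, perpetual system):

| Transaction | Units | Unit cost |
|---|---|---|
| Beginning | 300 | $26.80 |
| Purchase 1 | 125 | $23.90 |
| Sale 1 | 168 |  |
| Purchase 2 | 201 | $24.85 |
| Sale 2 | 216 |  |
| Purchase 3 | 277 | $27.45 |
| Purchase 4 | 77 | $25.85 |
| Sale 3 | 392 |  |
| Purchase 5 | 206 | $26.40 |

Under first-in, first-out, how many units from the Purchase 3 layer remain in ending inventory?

Sale 1 (168) [FIFO — oldest first]: 168 @ $26.80 = $4,502.40
Sale 2 (216) [FIFO — oldest first]: 132 @ $26.80 + 84 @ $23.90 = $5,545.20
Sale 3 (392) [FIFO — oldest first]: 41 @ $23.90 + 201 @ $24.85 + 150 @ $27.45 = $10,092.25
Total COGS = $4,502.40 + $5,545.20 + $10,092.25 = $20,139.85
Ending inventory: 127 @ $27.45 + 77 @ $25.85 + 206 @ $26.40 = $10,915.00
Check: goods available $31,054.85 = COGS $20,139.85 + ending $10,915.00

127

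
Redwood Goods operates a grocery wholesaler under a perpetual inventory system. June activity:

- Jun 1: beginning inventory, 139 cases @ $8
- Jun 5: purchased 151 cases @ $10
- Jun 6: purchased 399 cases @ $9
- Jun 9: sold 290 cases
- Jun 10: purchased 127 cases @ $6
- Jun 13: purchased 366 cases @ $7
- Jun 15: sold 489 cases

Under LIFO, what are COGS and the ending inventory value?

Jun 9, 290 sold [LIFO — newest first]: 290 @ $9 = $2,610
Jun 15, 489 sold [LIFO — newest first]: 366 @ $7 + 123 @ $6 = $3,300
Total COGS = $2,610 + $3,300 = $5,910
Ending inventory: 139 @ $8 + 151 @ $10 + 109 @ $9 + 4 @ $6 = $3,627

COGS = $5,910; ending inventory = $3,627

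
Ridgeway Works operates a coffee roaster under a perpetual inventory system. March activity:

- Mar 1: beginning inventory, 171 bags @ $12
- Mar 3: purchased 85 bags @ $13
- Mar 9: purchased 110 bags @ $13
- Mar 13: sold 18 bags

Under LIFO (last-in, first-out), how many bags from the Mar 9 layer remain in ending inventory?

92

Mar 13, 18 sold [LIFO — newest first]: 18 @ $13 = $234
Ending inventory: 171 @ $12 + 85 @ $13 + 92 @ $13 = $4,353
Check: goods available $4,587 = COGS $234 + ending $4,353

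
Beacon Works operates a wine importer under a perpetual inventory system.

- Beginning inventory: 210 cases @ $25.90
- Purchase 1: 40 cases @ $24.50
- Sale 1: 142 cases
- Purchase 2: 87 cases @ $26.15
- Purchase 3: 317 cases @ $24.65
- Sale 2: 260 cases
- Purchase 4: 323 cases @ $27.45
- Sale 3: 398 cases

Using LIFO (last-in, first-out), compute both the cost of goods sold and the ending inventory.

COGS = $20,772.90; ending inventory = $4,601.55

Sale 1 (142) [LIFO — newest first]: 40 @ $24.50 + 102 @ $25.90 = $3,621.80
Sale 2 (260) [LIFO — newest first]: 260 @ $24.65 = $6,409.00
Sale 3 (398) [LIFO — newest first]: 323 @ $27.45 + 57 @ $24.65 + 18 @ $26.15 = $10,742.10
Total COGS = $3,621.80 + $6,409.00 + $10,742.10 = $20,772.90
Ending inventory: 108 @ $25.90 + 69 @ $26.15 = $4,601.55
Check: goods available $25,374.45 = COGS $20,772.90 + ending $4,601.55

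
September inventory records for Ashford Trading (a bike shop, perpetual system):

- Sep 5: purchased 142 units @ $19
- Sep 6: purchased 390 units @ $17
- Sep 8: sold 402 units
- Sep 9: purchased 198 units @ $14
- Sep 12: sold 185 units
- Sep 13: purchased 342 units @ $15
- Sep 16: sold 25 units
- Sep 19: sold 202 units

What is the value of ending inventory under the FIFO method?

Ending inventory = $3,870

Sep 8, 402 sold [FIFO — oldest first]: 142 @ $19 + 260 @ $17 = $7,118
Sep 12, 185 sold [FIFO — oldest first]: 130 @ $17 + 55 @ $14 = $2,980
Sep 16, 25 sold [FIFO — oldest first]: 25 @ $14 = $350
Sep 19, 202 sold [FIFO — oldest first]: 118 @ $14 + 84 @ $15 = $2,912
Total COGS = $7,118 + $2,980 + $350 + $2,912 = $13,360
Ending inventory: 258 @ $15 = $3,870
Check: goods available $17,230 = COGS $13,360 + ending $3,870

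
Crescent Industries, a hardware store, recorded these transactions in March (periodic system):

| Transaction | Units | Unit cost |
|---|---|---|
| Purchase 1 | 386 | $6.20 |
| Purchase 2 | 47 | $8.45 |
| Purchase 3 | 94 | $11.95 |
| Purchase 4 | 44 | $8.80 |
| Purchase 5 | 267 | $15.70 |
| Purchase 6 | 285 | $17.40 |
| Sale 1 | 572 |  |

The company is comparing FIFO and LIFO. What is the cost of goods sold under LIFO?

FIFO COGS: 386 @ $6.20 + 47 @ $8.45 + 94 @ $11.95 + 44 @ $8.80 + 1 @ $15.70 = $4,316.55
LIFO COGS: 285 @ $17.40 + 267 @ $15.70 + 20 @ $8.80 = $9,326.90

COGS = $9,326.90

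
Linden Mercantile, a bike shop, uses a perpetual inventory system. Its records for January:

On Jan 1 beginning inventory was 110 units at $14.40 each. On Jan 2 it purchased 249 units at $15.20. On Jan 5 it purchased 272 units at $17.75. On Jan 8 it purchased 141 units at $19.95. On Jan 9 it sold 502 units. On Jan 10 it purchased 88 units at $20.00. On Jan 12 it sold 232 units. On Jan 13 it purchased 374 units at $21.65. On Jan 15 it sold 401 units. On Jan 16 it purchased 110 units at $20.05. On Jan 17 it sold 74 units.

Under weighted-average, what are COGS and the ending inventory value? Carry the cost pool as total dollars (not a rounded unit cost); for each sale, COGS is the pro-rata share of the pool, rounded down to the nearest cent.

After Jan 1: 110 on hand, pool $1,584.00 (≈ $14.4000 each)
After Jan 2: 359 on hand, pool $5,368.80 (≈ $14.9549 each)
After Jan 5: 631 on hand, pool $10,196.80 (≈ $16.1597 each)
After Jan 8: 772 on hand, pool $13,009.75 (≈ $16.8520 each)
Jan 9, sell 502: 502/772 × $13,009.75 → $8,459.70
After Jan 10: 358 on hand, pool $6,310.05 (≈ $17.6258 each)
Jan 12, sell 232: 232/358 × $6,310.05 → $4,089.19
After Jan 13: 500 on hand, pool $10,317.96 (≈ $20.6359 each)
Jan 15, sell 401: 401/500 × $10,317.96 → $8,275.00
After Jan 16: 209 on hand, pool $4,248.46 (≈ $20.3276 each)
Jan 17, sell 74: 74/209 × $4,248.46 → $1,504.23
Total COGS = $8,459.70 + $4,089.19 + $8,275.00 + $1,504.23 = $22,328.12
Ending inventory (cost pool remaining) = $2,744.23

COGS = $22,328.12; ending inventory = $2,744.23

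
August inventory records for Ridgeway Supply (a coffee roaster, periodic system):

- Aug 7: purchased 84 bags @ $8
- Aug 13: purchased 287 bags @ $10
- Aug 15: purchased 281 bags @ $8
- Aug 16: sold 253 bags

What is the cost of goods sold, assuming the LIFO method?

COGS = $2,024

Aug 16, 253 sold [LIFO — newest first]: 253 @ $8 = $2,024
Ending inventory: 84 @ $8 + 287 @ $10 + 28 @ $8 = $3,766
Check: goods available $5,790 = COGS $2,024 + ending $3,766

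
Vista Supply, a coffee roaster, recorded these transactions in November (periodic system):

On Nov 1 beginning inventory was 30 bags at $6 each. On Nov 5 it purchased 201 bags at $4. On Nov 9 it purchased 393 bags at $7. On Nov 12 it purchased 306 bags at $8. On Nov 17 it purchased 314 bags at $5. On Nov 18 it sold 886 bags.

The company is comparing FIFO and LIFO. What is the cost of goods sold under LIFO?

FIFO COGS: 30 @ $6 + 201 @ $4 + 393 @ $7 + 262 @ $8 = $5,831
LIFO COGS: 314 @ $5 + 306 @ $8 + 266 @ $7 = $5,880

COGS = $5,880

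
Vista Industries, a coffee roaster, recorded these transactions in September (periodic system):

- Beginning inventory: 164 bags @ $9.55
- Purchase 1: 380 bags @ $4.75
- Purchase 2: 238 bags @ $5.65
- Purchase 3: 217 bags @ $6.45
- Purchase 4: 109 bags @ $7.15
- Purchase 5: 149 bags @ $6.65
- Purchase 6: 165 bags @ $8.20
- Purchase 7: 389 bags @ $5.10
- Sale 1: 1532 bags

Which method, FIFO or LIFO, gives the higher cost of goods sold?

FIFO

FIFO COGS: 164 @ $9.55 + 380 @ $4.75 + 238 @ $5.65 + 217 @ $6.45 + 109 @ $7.15 + 149 @ $6.65 + 165 @ $8.20 + 110 @ $5.10 = $9,799.75
LIFO COGS: 389 @ $5.10 + 165 @ $8.20 + 149 @ $6.65 + 109 @ $7.15 + 217 @ $6.45 + 238 @ $5.65 + 265 @ $4.75 = $9,110.20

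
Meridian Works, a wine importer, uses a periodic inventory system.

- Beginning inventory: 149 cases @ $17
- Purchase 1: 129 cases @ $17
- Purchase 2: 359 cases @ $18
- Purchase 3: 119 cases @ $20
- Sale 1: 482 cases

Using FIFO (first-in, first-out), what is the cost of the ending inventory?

Sale 1 (482) [FIFO — oldest first]: 149 @ $17 + 129 @ $17 + 204 @ $18 = $8,398
Ending inventory: 155 @ $18 + 119 @ $20 = $5,170

Ending inventory = $5,170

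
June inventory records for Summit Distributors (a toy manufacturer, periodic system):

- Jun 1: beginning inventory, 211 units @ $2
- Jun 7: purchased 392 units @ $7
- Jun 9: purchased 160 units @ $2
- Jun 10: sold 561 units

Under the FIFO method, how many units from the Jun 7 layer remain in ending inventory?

42

Jun 10, 561 sold [FIFO — oldest first]: 211 @ $2 + 350 @ $7 = $2,872
Ending inventory: 42 @ $7 + 160 @ $2 = $614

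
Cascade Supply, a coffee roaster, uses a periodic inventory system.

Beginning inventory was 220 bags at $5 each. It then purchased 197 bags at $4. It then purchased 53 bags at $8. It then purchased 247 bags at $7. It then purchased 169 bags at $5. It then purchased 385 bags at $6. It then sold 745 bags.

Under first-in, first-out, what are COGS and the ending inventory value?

COGS = $4,181; ending inventory = $3,015

Sale 1 (745) [FIFO — oldest first]: 220 @ $5 + 197 @ $4 + 53 @ $8 + 247 @ $7 + 28 @ $5 = $4,181
Ending inventory: 141 @ $5 + 385 @ $6 = $3,015
Check: goods available $7,196 = COGS $4,181 + ending $3,015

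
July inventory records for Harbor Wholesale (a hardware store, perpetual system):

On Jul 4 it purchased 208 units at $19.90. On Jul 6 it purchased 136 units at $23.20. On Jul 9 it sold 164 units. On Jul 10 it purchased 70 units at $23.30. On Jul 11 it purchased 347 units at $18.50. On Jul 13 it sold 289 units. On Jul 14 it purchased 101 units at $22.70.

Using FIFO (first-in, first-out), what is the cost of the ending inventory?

Ending inventory = $7,990.70

Jul 9, 164 sold [FIFO — oldest first]: 164 @ $19.90 = $3,263.60
Jul 13, 289 sold [FIFO — oldest first]: 44 @ $19.90 + 136 @ $23.20 + 70 @ $23.30 + 39 @ $18.50 = $6,383.30
Total COGS = $3,263.60 + $6,383.30 = $9,646.90
Ending inventory: 308 @ $18.50 + 101 @ $22.70 = $7,990.70
Check: goods available $17,637.60 = COGS $9,646.90 + ending $7,990.70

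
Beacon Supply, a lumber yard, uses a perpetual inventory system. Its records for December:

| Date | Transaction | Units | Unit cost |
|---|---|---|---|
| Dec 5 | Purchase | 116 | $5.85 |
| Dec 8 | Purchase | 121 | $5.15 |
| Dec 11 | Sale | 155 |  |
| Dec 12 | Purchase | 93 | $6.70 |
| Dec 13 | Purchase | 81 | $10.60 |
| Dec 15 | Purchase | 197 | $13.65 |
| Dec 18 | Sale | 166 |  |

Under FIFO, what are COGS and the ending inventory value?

Dec 11, 155 sold [FIFO — oldest first]: 116 @ $5.85 + 39 @ $5.15 = $879.45
Dec 18, 166 sold [FIFO — oldest first]: 82 @ $5.15 + 84 @ $6.70 = $985.10
Total COGS = $879.45 + $985.10 = $1,864.55
Ending inventory: 9 @ $6.70 + 81 @ $10.60 + 197 @ $13.65 = $3,607.95
Check: goods available $5,472.50 = COGS $1,864.55 + ending $3,607.95

COGS = $1,864.55; ending inventory = $3,607.95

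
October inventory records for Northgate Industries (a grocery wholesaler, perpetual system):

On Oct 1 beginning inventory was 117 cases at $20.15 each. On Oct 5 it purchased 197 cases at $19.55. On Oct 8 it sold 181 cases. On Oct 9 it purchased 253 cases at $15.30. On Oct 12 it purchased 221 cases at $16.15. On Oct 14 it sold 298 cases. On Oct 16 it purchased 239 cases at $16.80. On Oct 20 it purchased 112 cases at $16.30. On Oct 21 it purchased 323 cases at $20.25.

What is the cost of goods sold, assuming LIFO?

Oct 8, 181 sold [LIFO — newest first]: 181 @ $19.55 = $3,538.55
Oct 14, 298 sold [LIFO — newest first]: 221 @ $16.15 + 77 @ $15.30 = $4,747.25
Total COGS = $3,538.55 + $4,747.25 = $8,285.80
Ending inventory: 117 @ $20.15 + 16 @ $19.55 + 176 @ $15.30 + 239 @ $16.80 + 112 @ $16.30 + 323 @ $20.25 = $17,744.70

COGS = $8,285.80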